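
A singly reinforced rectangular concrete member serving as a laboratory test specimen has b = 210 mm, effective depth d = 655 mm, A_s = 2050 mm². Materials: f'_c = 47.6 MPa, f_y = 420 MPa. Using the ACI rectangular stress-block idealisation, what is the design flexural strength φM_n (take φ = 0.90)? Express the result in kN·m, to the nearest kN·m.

φM_n ≈ 468 kN·m

T = A_s f_y = 2050 × 420 = 861000 N = 861 kN.
From C = T: a = T/(0.85 f'_c b) = 861000/(0.85 × 47.6 × 210) = 101.33 mm.
M_n = T(d − a/2) = 861 kN × (655 − 50.665) mm = 520.33 kN·m.
φM_n = 0.90 × 520.33 = 468.30 kN·m.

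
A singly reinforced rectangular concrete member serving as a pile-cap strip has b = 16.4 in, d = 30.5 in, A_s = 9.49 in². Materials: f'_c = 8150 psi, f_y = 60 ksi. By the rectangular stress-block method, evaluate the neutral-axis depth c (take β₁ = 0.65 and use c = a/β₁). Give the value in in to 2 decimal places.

T = A_s f_y = 9.49 × 60 = 569.4 kips.
a = T/(0.85 f'_c b) = 569.4/(0.85 × 8.15 × 16.4) = 5.0118 in.
With β₁ = 0.65, c = a/β₁ = 5.0118/0.65 = 7.71 in.

c ≈ 7.71 in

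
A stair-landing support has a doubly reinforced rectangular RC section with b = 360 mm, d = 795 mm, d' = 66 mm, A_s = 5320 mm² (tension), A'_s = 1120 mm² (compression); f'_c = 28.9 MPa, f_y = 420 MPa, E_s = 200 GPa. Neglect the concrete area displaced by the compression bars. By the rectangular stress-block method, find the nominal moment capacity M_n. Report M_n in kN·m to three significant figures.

Assume both tension and compression steel yield.
Net tension couple steel: A_s − A'_s = 4200 mm².
a = (A_s − A'_s) f_y / (0.85 f'_c b) = 1764000/(0.85 × 28.9 × 360) = 199.47 mm.
c = a/β₁ = 199.47/0.844 = 236.34 mm; ε'_s = 0.003(c − d')/c = 0.0022 ≥ f_y/E_s = 0.0021, so compression steel does yield.
M_n = (A_s − A'_s) f_y (d − a/2) + A'_s f_y (d − d') = [1764000 × (795 − 99.735) + 470400 × (795 − 66)] × 10⁻⁶ = 1226.45 + 342.92 = 1569.37 kN·m.

M_n ≈ 1570 kN·m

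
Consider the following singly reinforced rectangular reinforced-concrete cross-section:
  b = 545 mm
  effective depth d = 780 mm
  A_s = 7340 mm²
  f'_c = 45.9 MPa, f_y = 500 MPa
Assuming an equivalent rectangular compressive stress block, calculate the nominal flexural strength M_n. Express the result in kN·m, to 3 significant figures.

M_n ≈ 2550 kN·m

T = A_s f_y = 7340 × 500 = 3670000 N = 3670 kN.
From C = T: a = T/(0.85 f'_c b) = 3670000/(0.85 × 45.9 × 545) = 172.60 mm.
M_n = T(d − a/2) = 3670 kN × (780 − 86.3) mm = 2545.88 kN·m.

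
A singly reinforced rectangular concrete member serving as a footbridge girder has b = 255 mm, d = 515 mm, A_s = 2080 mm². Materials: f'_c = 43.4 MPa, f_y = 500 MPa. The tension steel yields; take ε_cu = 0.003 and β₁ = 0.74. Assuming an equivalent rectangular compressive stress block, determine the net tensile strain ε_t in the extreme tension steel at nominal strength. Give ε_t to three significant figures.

a = A_s f_y/(0.85 f'_c b) = 110.56 mm.
β₁ = 0.74, so c = a/β₁ = 110.56/0.74 = 149.41 mm.
From the linear strain diagram with ε_cu = 0.003: ε_t = 0.003 (d − c)/c = 0.003 × (515 − 149.41)/149.41 = 0.00734.
Since ε_t ≥ 0.005, the section is tension-controlled.

ε_t ≈ 0.00734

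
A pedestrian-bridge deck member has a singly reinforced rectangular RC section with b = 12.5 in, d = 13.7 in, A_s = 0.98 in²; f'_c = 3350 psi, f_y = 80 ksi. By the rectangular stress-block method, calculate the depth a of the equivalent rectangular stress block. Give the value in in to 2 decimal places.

a ≈ 2.20 in

T = A_s f_y = 0.98 × 80 = 78.4 kips.
a = T/(0.85 f'_c b) = 78.4/(0.85 × 3.35 × 12.5) = 2.20 in.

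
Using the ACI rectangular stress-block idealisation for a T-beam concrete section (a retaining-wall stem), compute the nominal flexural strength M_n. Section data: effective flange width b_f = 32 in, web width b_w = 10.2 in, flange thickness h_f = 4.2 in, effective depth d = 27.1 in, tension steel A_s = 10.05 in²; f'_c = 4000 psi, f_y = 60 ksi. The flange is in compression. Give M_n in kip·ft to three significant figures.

Tension: T = A_s f_y = 10.05 × 60 = 603 kips.
Try a within the flange: a = T/(0.85 f'_c b_f) = 603/(0.85 × 4 × 32) = 5.542 in.
a = 5.542 > h_f = 4.2 in: the block extends into the web. Split into flange-overhang and web parts.
C_f = 0.85 f'_c (b_f − b_w) h_f = 0.85 × 4 × (32 − 10.2) × 4.2 = 311.3 kips.
Remaining web compression depth: a_w = (T − C_f)/(0.85 f'_c b_w) = (603 − 311.3)/(0.85 × 4 × 10.2) = 8.411 in.
M_n = C_f(d − h_f/2) + (T − C_f)(d − a_w/2) = 311.3 × (27.1 − 2.1) + 291.7 × (27.1 − 4.2055) = 7782.5 + 6678.3 = 14460.8 kip·in.
M_n = 14460.8/12 = 1205.07 kip·ft.

M_n ≈ 1210 kip·ft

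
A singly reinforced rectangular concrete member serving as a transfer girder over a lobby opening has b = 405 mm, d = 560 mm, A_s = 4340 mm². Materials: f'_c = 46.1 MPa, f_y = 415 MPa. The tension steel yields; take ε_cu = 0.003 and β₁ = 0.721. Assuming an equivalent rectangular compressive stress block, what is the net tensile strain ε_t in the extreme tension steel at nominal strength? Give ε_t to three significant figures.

a = A_s f_y/(0.85 f'_c b) = 113.49 mm.
β₁ = 0.721, so c = a/β₁ = 113.49/0.721 = 157.41 mm.
From the linear strain diagram with ε_cu = 0.003: ε_t = 0.003 (d − c)/c = 0.003 × (560 − 157.41)/157.41 = 0.00767.
Since ε_t ≥ 0.005, the section is tension-controlled.

ε_t ≈ 0.00767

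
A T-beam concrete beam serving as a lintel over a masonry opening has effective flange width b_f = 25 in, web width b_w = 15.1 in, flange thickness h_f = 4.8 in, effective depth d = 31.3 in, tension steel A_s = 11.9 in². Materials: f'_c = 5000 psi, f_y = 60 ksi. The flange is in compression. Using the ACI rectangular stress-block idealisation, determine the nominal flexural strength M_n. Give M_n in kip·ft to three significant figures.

M_n ≈ 1650 kip·ft

Tension: T = A_s f_y = 11.9 × 60 = 714 kips.
Try a within the flange: a = T/(0.85 f'_c b_f) = 714/(0.85 × 5 × 25) = 6.720 in.
a = 6.720 > h_f = 4.8 in: the block extends into the web. Split into flange-overhang and web parts.
C_f = 0.85 f'_c (b_f − b_w) h_f = 0.85 × 5 × (25 − 15.1) × 4.8 = 202.0 kips.
Remaining web compression depth: a_w = (T − C_f)/(0.85 f'_c b_w) = (714 − 202.0)/(0.85 × 5 × 15.1) = 7.978 in.
M_n = C_f(d − h_f/2) + (T − C_f)(d − a_w/2) = 202.0 × (31.3 − 2.4) + 512 × (31.3 − 3.989) = 5837.8 + 13983.2 = 19821.0 kip·in.
M_n = 19821.0/12 = 1651.75 kip·ft.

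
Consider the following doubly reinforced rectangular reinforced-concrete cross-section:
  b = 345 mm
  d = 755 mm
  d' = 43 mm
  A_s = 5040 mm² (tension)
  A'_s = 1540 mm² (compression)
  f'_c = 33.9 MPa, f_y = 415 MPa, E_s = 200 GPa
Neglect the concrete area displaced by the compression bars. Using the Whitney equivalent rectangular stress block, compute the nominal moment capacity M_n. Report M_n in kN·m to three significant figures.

M_n ≈ 1450 kN·m

Assume both tension and compression steel yield.
Net tension couple steel: A_s − A'_s = 3500 mm².
a = (A_s − A'_s) f_y / (0.85 f'_c b) = 1452500/(0.85 × 33.9 × 345) = 146.11 mm.
c = a/β₁ = 146.11/0.808 = 180.83 mm; ε'_s = 0.003(c − d')/c = 0.0023 ≥ f_y/E_s = 0.0021, so compression steel does yield.
M_n = (A_s − A'_s) f_y (d − a/2) + A'_s f_y (d − d') = [1452500 × (755 − 73.055) + 639100 × (755 − 43)] × 10⁻⁶ = 990.53 + 455.04 = 1445.57 kN·m.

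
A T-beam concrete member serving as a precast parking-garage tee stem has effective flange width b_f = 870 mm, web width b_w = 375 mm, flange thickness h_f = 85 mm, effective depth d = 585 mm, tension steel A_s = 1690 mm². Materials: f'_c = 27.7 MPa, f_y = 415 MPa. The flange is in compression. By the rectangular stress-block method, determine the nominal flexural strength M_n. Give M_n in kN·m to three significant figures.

Tension: T = A_s f_y = 1690 × 415 = 701350 N.
Try a within the flange: a = T/(0.85 f'_c b_f) = 701350/(0.85 × 27.7 × 870) = 34.24 mm.
Since a = 34.24 ≤ h_f = 85 mm, the stress block lies entirely in the flange; analyse as a rectangular beam of width b_f.
M_n = T(d − a/2) = 701350 × (585 − 17.12) = 398.28 × 10⁶ N·mm.
M_n = 398.28 kN·m.

M_n ≈ 398 kN·m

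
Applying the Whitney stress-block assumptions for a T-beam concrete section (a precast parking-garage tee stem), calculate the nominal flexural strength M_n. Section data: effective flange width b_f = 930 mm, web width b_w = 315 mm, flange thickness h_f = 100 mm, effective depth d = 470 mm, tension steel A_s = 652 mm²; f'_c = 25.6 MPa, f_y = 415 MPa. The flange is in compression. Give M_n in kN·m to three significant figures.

Tension: T = A_s f_y = 652 × 415 = 270580 N.
Try a within the flange: a = T/(0.85 f'_c b_f) = 270580/(0.85 × 25.6 × 930) = 13.37 mm.
Since a = 13.37 ≤ h_f = 100 mm, the stress block lies entirely in the flange; analyse as a rectangular beam of width b_f.
M_n = T(d − a/2) = 270580 × (470 − 6.685) = 125.36 × 10⁶ N·mm.
M_n = 125.36 kN·m.

M_n ≈ 125 kN·m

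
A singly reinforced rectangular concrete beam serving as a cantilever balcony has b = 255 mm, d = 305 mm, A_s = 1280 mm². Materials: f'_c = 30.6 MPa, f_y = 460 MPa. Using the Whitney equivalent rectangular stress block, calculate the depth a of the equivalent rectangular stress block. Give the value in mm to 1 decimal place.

T = A_s f_y = 1280 × 460 = 588800 N = 588.8 kN.
Setting C = 0.85 f'_c a b equal to T: a = 588800/(0.85 × 30.6 × 255) = 88.8 mm.

a ≈ 88.8 mm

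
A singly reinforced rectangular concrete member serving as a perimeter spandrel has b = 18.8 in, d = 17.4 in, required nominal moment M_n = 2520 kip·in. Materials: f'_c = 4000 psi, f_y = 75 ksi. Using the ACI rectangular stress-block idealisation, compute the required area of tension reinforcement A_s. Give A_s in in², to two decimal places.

A_s ≈ 2.08 in²

From M_n = 0.85 f'_c a b (d − a/2):
a = d − √(d² − 2M_n/(0.85 f'_c b)) = 17.4 − √(17.4² − 2 × 2520/(0.85 × 4 × 18.8)) = 2.436 in.
A_s = 0.85 f'_c a b / f_y = 0.85 × 4 × 2.436 × 18.8 / 75 = 2.076 in².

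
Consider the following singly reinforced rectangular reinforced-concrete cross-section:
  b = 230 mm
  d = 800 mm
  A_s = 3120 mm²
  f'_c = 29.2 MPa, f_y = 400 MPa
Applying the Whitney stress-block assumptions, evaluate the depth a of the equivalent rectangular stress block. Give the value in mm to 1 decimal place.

a ≈ 218.6 mm

T = A_s f_y = 3120 × 400 = 1248000 N = 1248 kN.
Setting C = 0.85 f'_c a b equal to T: a = 1248000/(0.85 × 29.2 × 230) = 218.6 mm.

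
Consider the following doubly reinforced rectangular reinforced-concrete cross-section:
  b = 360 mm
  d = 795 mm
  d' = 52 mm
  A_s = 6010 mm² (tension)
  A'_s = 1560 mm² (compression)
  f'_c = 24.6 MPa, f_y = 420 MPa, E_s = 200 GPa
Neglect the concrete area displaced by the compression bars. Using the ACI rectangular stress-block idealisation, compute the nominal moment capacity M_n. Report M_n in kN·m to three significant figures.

M_n ≈ 1740 kN·m

Assume both tension and compression steel yield.
Net tension couple steel: A_s − A'_s = 4450 mm².
a = (A_s − A'_s) f_y / (0.85 f'_c b) = 1869000/(0.85 × 24.6 × 360) = 248.29 mm.
c = a/β₁ = 248.29/0.85 = 292.11 mm; ε'_s = 0.003(c − d')/c = 0.0025 ≥ f_y/E_s = 0.0021, so compression steel does yield.
M_n = (A_s − A'_s) f_y (d − a/2) + A'_s f_y (d − d') = [1869000 × (795 − 124.145) + 655200 × (795 − 52)] × 10⁻⁶ = 1253.83 + 486.81 = 1740.64 kN·m.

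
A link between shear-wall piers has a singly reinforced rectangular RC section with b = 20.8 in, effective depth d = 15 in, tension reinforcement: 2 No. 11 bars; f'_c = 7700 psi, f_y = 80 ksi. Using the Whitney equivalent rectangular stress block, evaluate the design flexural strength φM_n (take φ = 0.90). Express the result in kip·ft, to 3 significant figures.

A_s = 2 × 1.56 = 3.12 in².
T = A_s f_y = 3.12 × 80 = 249.6 kips.
a = T/(0.85 f'_c b) = 249.6/(0.85 × 7.7 × 20.8) = 1.833 in.
M_n = T(d − a/2) = 249.6 × (15 − 0.9165) = 3515.2 kip·in = 3515.2/12 = 292.93 kip·ft.
φM_n = 0.90 × 292.93 = 263.64 kip·ft.

φM_n ≈ 264 kip·ft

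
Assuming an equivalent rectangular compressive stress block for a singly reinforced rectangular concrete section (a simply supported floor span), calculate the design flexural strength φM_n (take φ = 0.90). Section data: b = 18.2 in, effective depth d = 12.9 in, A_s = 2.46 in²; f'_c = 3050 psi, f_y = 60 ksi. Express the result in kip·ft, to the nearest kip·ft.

T = A_s f_y = 2.46 × 60 = 147.6 kips.
a = T/(0.85 f'_c b) = 147.6/(0.85 × 3.05 × 18.2) = 3.128 in.
M_n = T(d − a/2) = 147.6 × (12.9 − 1.564) = 1673.2 kip·in = 1673.2/12 = 139.43 kip·ft.
φM_n = 0.90 × 139.43 = 125.49 kip·ft.

φM_n ≈ 125 kip·ft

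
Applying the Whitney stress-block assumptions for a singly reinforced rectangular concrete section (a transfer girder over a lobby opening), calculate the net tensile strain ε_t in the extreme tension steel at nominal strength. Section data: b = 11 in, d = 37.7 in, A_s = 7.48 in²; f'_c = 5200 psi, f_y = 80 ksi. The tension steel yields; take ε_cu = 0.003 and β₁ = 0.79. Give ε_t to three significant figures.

a = A_s f_y/(0.85 f'_c b) = 12.308 in.
β₁ = 0.79, so c = a/β₁ = 12.308/0.79 = 15.580 in.
From the linear strain diagram with ε_cu = 0.003: ε_t = 0.003 (d − c)/c = 0.003 × (37.7 − 15.580)/15.580 = 0.00426.
ε_t is between 0.004 and 0.005 — transition zone.

ε_t ≈ 0.00426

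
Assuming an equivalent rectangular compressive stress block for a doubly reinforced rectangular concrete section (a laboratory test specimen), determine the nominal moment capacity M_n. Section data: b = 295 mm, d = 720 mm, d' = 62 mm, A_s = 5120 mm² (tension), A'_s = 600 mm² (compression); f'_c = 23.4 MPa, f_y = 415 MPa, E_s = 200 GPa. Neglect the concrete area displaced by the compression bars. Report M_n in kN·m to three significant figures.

M_n ≈ 1210 kN·m

Assume both tension and compression steel yield.
Net tension couple steel: A_s − A'_s = 4520 mm².
a = (A_s − A'_s) f_y / (0.85 f'_c b) = 1875800/(0.85 × 23.4 × 295) = 319.69 mm.
c = a/β₁ = 319.69/0.85 = 376.11 mm; ε'_s = 0.003(c − d')/c = 0.0025 ≥ f_y/E_s = 0.0021, so compression steel does yield.
M_n = (A_s − A'_s) f_y (d − a/2) + A'_s f_y (d − d') = [1875800 × (720 − 159.845) + 249000 × (720 − 62)] × 10⁻⁶ = 1050.74 + 163.84 = 1214.58 kN·m.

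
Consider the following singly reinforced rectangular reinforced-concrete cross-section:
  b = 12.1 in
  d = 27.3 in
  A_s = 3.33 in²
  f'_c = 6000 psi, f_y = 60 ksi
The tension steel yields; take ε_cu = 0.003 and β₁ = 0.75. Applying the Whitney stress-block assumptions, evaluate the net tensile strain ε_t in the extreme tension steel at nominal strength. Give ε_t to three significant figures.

ε_t ≈ 0.0160

a = A_s f_y/(0.85 f'_c b) = 3.238 in.
β₁ = 0.75, so c = a/β₁ = 3.238/0.75 = 4.317 in.
From the linear strain diagram with ε_cu = 0.003: ε_t = 0.003 (d − c)/c = 0.003 × (27.3 − 4.317)/4.317 = 0.0160.
Since ε_t ≥ 0.005, the section is tension-controlled.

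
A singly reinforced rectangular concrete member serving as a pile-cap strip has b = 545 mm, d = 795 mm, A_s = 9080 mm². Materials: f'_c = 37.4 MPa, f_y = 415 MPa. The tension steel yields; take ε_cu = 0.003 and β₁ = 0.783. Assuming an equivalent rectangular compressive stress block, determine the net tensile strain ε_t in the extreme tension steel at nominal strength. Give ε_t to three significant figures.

ε_t ≈ 0.00559

a = A_s f_y/(0.85 f'_c b) = 217.49 mm.
β₁ = 0.783, so c = a/β₁ = 217.49/0.783 = 277.77 mm.
From the linear strain diagram with ε_cu = 0.003: ε_t = 0.003 (d − c)/c = 0.003 × (795 − 277.77)/277.77 = 0.00559.
Since ε_t ≥ 0.005, the section is tension-controlled.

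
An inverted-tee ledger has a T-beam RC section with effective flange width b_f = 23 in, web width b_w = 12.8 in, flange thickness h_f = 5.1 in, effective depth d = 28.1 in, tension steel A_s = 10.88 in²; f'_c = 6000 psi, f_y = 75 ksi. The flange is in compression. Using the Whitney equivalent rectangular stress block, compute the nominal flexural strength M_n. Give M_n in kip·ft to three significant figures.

M_n ≈ 1660 kip·ft

Tension: T = A_s f_y = 10.88 × 75 = 816 kips.
Try a within the flange: a = T/(0.85 f'_c b_f) = 816/(0.85 × 6 × 23) = 6.957 in.
a = 6.957 > h_f = 5.1 in: the block extends into the web. Split into flange-overhang and web parts.
C_f = 0.85 f'_c (b_f − b_w) h_f = 0.85 × 6 × (23 − 12.8) × 5.1 = 265.3 kips.
Remaining web compression depth: a_w = (T − C_f)/(0.85 f'_c b_w) = (816 − 265.3)/(0.85 × 6 × 12.8) = 8.436 in.
M_n = C_f(d − h_f/2) + (T − C_f)(d − a_w/2) = 265.3 × (28.1 − 2.55) + 550.7 × (28.1 − 4.218) = 6778.4 + 13151.8 = 19930.2 kip·in.
M_n = 19930.2/12 = 1660.85 kip·ft.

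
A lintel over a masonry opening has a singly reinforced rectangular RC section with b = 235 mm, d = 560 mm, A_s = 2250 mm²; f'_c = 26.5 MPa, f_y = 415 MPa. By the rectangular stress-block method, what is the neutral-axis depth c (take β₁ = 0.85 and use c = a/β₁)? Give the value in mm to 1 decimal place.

c ≈ 207.5 mm

T = A_s f_y = 2250 × 415 = 933750 N = 933.75 kN.
Setting C = 0.85 f'_c a b equal to T: a = 933750/(0.85 × 26.5 × 235) = 176.400 mm.
With β₁ = 0.85, c = a/β₁ = 176.400/0.85 = 207.5 mm.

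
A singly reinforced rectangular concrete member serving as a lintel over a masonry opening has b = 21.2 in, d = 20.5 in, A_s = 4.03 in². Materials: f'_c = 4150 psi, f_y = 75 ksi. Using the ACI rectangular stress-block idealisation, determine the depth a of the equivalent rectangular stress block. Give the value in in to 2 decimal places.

T = A_s f_y = 4.03 × 75 = 302.25 kips.
a = T/(0.85 f'_c b) = 302.25/(0.85 × 4.15 × 21.2) = 4.04 in.

a ≈ 4.04 in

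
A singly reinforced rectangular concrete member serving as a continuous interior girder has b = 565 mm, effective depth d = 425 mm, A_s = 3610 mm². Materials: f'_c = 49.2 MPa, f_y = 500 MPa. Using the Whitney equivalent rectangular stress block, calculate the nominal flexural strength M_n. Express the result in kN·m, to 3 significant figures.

M_n ≈ 698 kN·m

T = A_s f_y = 3610 × 500 = 1805000 N = 1805 kN.
From C = T: a = T/(0.85 f'_c b) = 1805000/(0.85 × 49.2 × 565) = 76.39 mm.
M_n = T(d − a/2) = 1805 kN × (425 − 38.195) mm = 698.18 kN·m.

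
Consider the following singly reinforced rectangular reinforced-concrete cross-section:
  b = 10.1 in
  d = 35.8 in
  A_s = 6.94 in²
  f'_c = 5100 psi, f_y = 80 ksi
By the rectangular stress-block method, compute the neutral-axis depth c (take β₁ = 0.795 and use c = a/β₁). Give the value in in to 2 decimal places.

T = A_s f_y = 6.94 × 80 = 555.2 kips.
a = T/(0.85 f'_c b) = 555.2/(0.85 × 5.1 × 10.1) = 12.6806 in.
With β₁ = 0.795, c = a/β₁ = 12.6806/0.795 = 15.95 in.

c ≈ 15.95 in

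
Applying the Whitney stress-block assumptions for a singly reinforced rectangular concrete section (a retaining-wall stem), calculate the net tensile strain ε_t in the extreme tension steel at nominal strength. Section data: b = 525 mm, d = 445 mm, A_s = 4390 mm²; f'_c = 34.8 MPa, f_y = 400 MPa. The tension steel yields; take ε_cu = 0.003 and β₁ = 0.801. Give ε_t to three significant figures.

a = A_s f_y/(0.85 f'_c b) = 113.08 mm.
β₁ = 0.801, so c = a/β₁ = 113.08/0.801 = 141.17 mm.
From the linear strain diagram with ε_cu = 0.003: ε_t = 0.003 (d − c)/c = 0.003 × (445 − 141.17)/141.17 = 0.00646.
Since ε_t ≥ 0.005, the section is tension-controlled.

ε_t ≈ 0.00646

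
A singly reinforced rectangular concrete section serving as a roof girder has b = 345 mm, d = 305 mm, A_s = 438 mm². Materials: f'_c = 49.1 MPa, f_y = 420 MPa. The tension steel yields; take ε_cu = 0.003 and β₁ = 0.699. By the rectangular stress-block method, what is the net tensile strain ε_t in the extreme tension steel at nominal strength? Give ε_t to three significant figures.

ε_t ≈ 0.0471

a = A_s f_y/(0.85 f'_c b) = 12.78 mm.
β₁ = 0.699, so c = a/β₁ = 12.78/0.699 = 18.28 mm.
From the linear strain diagram with ε_cu = 0.003: ε_t = 0.003 (d − c)/c = 0.003 × (305 − 18.28)/18.28 = 0.0471.
Since ε_t ≥ 0.005, the section is tension-controlled.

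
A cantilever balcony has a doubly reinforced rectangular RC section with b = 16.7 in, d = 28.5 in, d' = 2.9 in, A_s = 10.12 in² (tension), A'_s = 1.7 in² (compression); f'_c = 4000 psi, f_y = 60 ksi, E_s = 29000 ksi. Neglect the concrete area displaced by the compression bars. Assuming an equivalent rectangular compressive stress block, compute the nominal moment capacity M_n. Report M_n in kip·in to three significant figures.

M_n ≈ 14800 kip·in

Assume both steels yield.
a = (A_s − A'_s) f_y/(0.85 f'_c b) = (10.12 − 1.7) × 60/(0.85 × 4 × 16.7) = 8.897 in.
c = a/β₁ = 8.897/0.85 = 10.467 in; ε'_s = 0.003(c − d')/c = 0.0022 ≥ ε_y = 0.0021, so the compression steel yields.
M_n = (A_s − A'_s) f_y (d − a/2) + A'_s f_y (d − d') = 505.2 × (28.5 − 4.4485) + 102 × (28.5 − 2.9) = 12150.8 + 2611.2 = 14762.0 kip·in.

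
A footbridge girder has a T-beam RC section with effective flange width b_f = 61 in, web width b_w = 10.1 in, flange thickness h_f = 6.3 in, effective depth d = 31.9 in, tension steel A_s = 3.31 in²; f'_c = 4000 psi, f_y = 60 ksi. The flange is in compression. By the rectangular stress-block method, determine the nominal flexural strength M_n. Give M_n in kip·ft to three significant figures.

Tension: T = A_s f_y = 3.31 × 60 = 198.6 kips.
Try a within the flange: a = T/(0.85 f'_c b_f) = 198.6/(0.85 × 4 × 61) = 0.958 in.
Since a = 0.958 ≤ h_f = 6.3 in, the stress block lies entirely in the flange; analyse as a rectangular beam of width b_f.
M_n = T(d − a/2) = 198.6 × (31.9 − 0.479) = 6240.2 kip·in.
M_n = 6240.2/12 = 520.02 kip·ft.

M_n ≈ 520 kip·ft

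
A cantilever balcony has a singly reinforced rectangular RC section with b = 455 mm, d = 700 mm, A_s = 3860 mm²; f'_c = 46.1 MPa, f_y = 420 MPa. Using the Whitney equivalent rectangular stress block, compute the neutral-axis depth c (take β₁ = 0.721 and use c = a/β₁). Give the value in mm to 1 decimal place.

c ≈ 126.1 mm

T = A_s f_y = 3860 × 420 = 1621200 N = 1621.2 kN.
Setting C = 0.85 f'_c a b equal to T: a = 1621200/(0.85 × 46.1 × 455) = 90.930 mm.
With β₁ = 0.721, c = a/β₁ = 90.930/0.721 = 126.1 mm.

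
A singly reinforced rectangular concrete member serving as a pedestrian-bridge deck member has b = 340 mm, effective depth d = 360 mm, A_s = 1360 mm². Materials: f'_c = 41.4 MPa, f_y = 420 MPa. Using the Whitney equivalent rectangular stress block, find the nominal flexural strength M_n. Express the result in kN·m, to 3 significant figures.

T = A_s f_y = 1360 × 420 = 571200 N = 571.2 kN.
From C = T: a = T/(0.85 f'_c b) = 571200/(0.85 × 41.4 × 340) = 47.74 mm.
M_n = T(d − a/2) = 571.2 kN × (360 − 23.87) mm = 192.00 kN·m.

M_n ≈ 192 kN·m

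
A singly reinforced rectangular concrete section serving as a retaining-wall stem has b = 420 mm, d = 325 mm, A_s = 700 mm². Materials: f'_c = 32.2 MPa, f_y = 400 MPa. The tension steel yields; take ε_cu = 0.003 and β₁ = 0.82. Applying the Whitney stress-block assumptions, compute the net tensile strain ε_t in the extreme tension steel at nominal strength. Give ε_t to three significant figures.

a = A_s f_y/(0.85 f'_c b) = 24.36 mm.
β₁ = 0.82, so c = a/β₁ = 24.36/0.82 = 29.71 mm.
From the linear strain diagram with ε_cu = 0.003: ε_t = 0.003 (d − c)/c = 0.003 × (325 − 29.71)/29.71 = 0.0298.
Since ε_t ≥ 0.005, the section is tension-controlled.

ε_t ≈ 0.0298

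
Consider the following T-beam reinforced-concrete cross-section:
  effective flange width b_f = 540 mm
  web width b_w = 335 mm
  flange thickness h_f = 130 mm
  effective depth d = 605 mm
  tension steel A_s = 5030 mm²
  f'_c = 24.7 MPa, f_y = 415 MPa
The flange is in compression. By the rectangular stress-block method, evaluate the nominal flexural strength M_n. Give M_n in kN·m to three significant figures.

M_n ≈ 1060 kN·m

Tension: T = A_s f_y = 5030 × 415 = 2087450 N.
Try a within the flange: a = T/(0.85 f'_c b_f) = 2087450/(0.85 × 24.7 × 540) = 184.12 mm.
a = 184.12 > h_f = 130 mm: the block extends into the web. Split into flange-overhang and web parts.
C_f = 0.85 f'_c (b_f − b_w) h_f = 0.85 × 24.7 × (540 − 335) × 130 = 559517 N.
Remaining web compression depth: a_w = (T − C_f)/(0.85 f'_c b_w) = (2087450 − 559517)/(0.85 × 24.7 × 335) = 217.24 mm.
M_n = C_f(d − h_f/2) + (T − C_f)(d − a_w/2) = 559517 × (605 − 65) + 1527933 × (605 − 108.62) = 302.14 + 758.44 = 1060.58 × 10⁶ N·mm.
M_n = 1060.58 kN·m.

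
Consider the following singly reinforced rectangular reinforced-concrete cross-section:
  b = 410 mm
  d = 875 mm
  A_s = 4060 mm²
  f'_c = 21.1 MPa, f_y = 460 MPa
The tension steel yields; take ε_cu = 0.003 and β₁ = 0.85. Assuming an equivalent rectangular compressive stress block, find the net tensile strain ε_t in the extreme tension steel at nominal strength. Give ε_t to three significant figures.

a = A_s f_y/(0.85 f'_c b) = 253.98 mm.
β₁ = 0.85, so c = a/β₁ = 253.98/0.85 = 298.80 mm.
From the linear strain diagram with ε_cu = 0.003: ε_t = 0.003 (d − c)/c = 0.003 × (875 − 298.80)/298.80 = 0.00579.
Since ε_t ≥ 0.005, the section is tension-controlled.

ε_t ≈ 0.00579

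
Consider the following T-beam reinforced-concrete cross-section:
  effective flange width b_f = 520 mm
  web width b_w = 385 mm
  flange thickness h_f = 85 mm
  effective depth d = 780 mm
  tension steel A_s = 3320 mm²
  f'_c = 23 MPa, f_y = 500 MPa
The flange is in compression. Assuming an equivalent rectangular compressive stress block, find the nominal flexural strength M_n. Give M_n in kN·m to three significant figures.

Tension: T = A_s f_y = 3320 × 500 = 1660000 N.
Try a within the flange: a = T/(0.85 f'_c b_f) = 1660000/(0.85 × 23 × 520) = 163.29 mm.
a = 163.29 > h_f = 85 mm: the block extends into the web. Split into flange-overhang and web parts.
C_f = 0.85 f'_c (b_f − b_w) h_f = 0.85 × 23 × (520 − 385) × 85 = 224336 N.
Remaining web compression depth: a_w = (T − C_f)/(0.85 f'_c b_w) = (1660000 − 224336)/(0.85 × 23 × 385) = 190.74 mm.
M_n = C_f(d − h_f/2) + (T − C_f)(d − a_w/2) = 224336 × (780 − 42.5) + 1435664 × (780 − 95.37) = 165.45 + 982.90 = 1148.35 × 10⁶ N·mm.
M_n = 1148.35 kN·m.

M_n ≈ 1150 kN·m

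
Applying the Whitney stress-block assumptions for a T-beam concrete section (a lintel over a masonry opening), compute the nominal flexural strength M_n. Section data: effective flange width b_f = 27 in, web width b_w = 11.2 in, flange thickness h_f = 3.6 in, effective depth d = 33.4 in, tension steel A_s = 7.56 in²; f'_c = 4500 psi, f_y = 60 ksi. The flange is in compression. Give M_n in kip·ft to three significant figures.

M_n ≈ 1180 kip·ft

Tension: T = A_s f_y = 7.56 × 60 = 453.6 kips.
Try a within the flange: a = T/(0.85 f'_c b_f) = 453.6/(0.85 × 4.5 × 27) = 4.392 in.
a = 4.392 > h_f = 3.6 in: the block extends into the web. Split into flange-overhang and web parts.
C_f = 0.85 f'_c (b_f − b_w) h_f = 0.85 × 4.5 × (27 − 11.2) × 3.6 = 217.6 kips.
Remaining web compression depth: a_w = (T − C_f)/(0.85 f'_c b_w) = (453.6 − 217.6)/(0.85 × 4.5 × 11.2) = 5.509 in.
M_n = C_f(d − h_f/2) + (T − C_f)(d − a_w/2) = 217.6 × (33.4 − 1.8) + 236 × (33.4 − 2.7545) = 6876.2 + 7232.3 = 14108.5 kip·in.
M_n = 14108.5/12 = 1175.71 kip·ft.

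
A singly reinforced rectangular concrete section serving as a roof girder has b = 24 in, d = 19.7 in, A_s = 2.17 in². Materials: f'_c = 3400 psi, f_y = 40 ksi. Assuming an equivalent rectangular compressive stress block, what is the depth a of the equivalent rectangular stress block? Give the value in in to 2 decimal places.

T = A_s f_y = 2.17 × 40 = 86.8 kips.
a = T/(0.85 f'_c b) = 86.8/(0.85 × 3.4 × 24) = 1.25 in.

a ≈ 1.25 in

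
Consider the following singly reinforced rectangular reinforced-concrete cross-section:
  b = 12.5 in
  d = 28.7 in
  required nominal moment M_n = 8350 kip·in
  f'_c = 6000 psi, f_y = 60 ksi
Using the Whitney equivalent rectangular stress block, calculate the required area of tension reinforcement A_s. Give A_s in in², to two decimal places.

From M_n = 0.85 f'_c a b (d − a/2):
a = d − √(d² − 2M_n/(0.85 f'_c b)) = 28.7 − √(28.7² − 2 × 8350/(0.85 × 6 × 12.5)) = 4.999 in.
A_s = 0.85 f'_c a b / f_y = 0.85 × 6 × 4.999 × 12.5 / 60 = 5.311 in².

A_s ≈ 5.31 in²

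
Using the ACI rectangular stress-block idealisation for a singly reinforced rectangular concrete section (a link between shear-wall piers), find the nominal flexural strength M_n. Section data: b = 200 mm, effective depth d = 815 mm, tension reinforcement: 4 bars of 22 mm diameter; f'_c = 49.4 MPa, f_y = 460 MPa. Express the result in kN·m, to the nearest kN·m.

A_s = 4 × 380 = 1520 mm².
T = A_s f_y = 1520 × 460 = 699200 N = 699.2 kN.
From C = T: a = T/(0.85 f'_c b) = 699200/(0.85 × 49.4 × 200) = 83.26 mm.
M_n = T(d − a/2) = 699.2 kN × (815 − 41.63) mm = 540.74 kN·m.

M_n ≈ 541 kN·m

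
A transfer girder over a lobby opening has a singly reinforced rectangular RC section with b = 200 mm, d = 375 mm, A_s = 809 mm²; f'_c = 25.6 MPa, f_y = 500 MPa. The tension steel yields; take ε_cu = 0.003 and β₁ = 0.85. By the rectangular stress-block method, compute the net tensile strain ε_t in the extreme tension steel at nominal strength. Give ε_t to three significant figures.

a = A_s f_y/(0.85 f'_c b) = 92.95 mm.
β₁ = 0.85, so c = a/β₁ = 92.95/0.85 = 109.35 mm.
From the linear strain diagram with ε_cu = 0.003: ε_t = 0.003 (d − c)/c = 0.003 × (375 − 109.35)/109.35 = 0.00729.
Since ε_t ≥ 0.005, the section is tension-controlled.

ε_t ≈ 0.00729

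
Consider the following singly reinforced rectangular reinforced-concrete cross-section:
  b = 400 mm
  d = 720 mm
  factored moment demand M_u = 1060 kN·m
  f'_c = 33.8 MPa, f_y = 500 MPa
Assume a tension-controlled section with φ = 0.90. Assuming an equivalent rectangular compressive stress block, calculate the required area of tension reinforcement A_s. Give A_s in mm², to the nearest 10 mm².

A_s ≈ 3680 mm²

M_n = M_u/φ = 1060/0.90 = 1177.78 kN·m.
With M_n = 0.85 f'_c a b (d − a/2), solve the quadratic for a:
a = d − √(d² − 2M_n/(0.85 f'_c b)) = 720 − √(720² − 2 × 1177.78×10⁶/(0.85 × 33.8 × 400)) = 160.16 mm.
A_s = 0.85 f'_c a b / f_y = 0.85 × 33.8 × 160.16 × 400 / 500 = 3681.1 mm².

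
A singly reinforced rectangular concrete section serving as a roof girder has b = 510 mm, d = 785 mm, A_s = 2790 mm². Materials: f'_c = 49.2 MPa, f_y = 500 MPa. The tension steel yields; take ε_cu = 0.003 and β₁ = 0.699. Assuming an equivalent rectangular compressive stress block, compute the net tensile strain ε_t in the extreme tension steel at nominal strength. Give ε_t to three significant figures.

a = A_s f_y/(0.85 f'_c b) = 65.41 mm.
β₁ = 0.699, so c = a/β₁ = 65.41/0.699 = 93.58 mm.
From the linear strain diagram with ε_cu = 0.003: ε_t = 0.003 (d − c)/c = 0.003 × (785 − 93.58)/93.58 = 0.0222.
Since ε_t ≥ 0.005, the section is tension-controlled.

ε_t ≈ 0.0222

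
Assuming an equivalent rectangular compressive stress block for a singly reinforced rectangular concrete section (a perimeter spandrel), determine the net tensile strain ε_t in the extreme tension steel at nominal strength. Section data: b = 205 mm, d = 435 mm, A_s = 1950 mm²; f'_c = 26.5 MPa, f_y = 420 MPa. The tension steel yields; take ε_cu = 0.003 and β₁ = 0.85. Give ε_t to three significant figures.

ε_t ≈ 0.00325

a = A_s f_y/(0.85 f'_c b) = 177.36 mm.
β₁ = 0.85, so c = a/β₁ = 177.36/0.85 = 208.66 mm.
From the linear strain diagram with ε_cu = 0.003: ε_t = 0.003 (d − c)/c = 0.003 × (435 − 208.66)/208.66 = 0.00325.
ε_t < 0.004 — the section is over-reinforced for flexure under ACI limits.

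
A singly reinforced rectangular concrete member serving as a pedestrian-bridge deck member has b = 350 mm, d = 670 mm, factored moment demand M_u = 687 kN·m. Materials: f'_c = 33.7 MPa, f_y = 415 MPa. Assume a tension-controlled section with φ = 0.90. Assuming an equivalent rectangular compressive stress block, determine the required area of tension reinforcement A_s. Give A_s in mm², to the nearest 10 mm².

A_s ≈ 3030 mm²

M_n = M_u/φ = 687/0.90 = 763.333 kN·m.
With M_n = 0.85 f'_c a b (d − a/2), solve the quadratic for a:
a = d − √(d² − 2M_n/(0.85 f'_c b)) = 670 − √(670² − 2 × 763.333×10⁶/(0.85 × 33.7 × 350)) = 125.37 mm.
A_s = 0.85 f'_c a b / f_y = 0.85 × 33.7 × 125.37 × 350 / 415 = 3028.7 mm².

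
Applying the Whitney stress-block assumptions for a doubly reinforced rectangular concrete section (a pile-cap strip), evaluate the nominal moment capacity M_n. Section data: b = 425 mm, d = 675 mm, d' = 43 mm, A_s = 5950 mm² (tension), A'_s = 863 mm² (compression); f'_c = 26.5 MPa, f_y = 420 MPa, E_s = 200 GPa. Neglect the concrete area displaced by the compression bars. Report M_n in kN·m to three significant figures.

Assume both tension and compression steel yield.
Net tension couple steel: A_s − A'_s = 5087 mm².
a = (A_s − A'_s) f_y / (0.85 f'_c b) = 2136540/(0.85 × 26.5 × 425) = 223.18 mm.
c = a/β₁ = 223.18/0.85 = 262.56 mm; ε'_s = 0.003(c − d')/c = 0.0025 ≥ f_y/E_s = 0.0021, so compression steel does yield.
M_n = (A_s − A'_s) f_y (d − a/2) + A'_s f_y (d − d') = [2136540 × (675 − 111.59) + 362460 × (675 − 43)] × 10⁻⁶ = 1203.75 + 229.07 = 1432.82 kN·m.

M_n ≈ 1430 kN·m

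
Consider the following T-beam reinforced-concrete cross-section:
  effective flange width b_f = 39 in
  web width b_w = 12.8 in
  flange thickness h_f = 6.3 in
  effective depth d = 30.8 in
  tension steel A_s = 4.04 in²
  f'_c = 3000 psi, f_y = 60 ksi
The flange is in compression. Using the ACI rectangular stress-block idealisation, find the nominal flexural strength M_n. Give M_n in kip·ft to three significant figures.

M_n ≈ 598 kip·ft

Tension: T = A_s f_y = 4.04 × 60 = 242.4 kips.
Try a within the flange: a = T/(0.85 f'_c b_f) = 242.4/(0.85 × 3 × 39) = 2.437 in.
Since a = 2.437 ≤ h_f = 6.3 in, the stress block lies entirely in the flange; analyse as a rectangular beam of width b_f.
M_n = T(d − a/2) = 242.4 × (30.8 − 1.2185) = 7170.6 kip·in.
M_n = 7170.6/12 = 597.55 kip·ft.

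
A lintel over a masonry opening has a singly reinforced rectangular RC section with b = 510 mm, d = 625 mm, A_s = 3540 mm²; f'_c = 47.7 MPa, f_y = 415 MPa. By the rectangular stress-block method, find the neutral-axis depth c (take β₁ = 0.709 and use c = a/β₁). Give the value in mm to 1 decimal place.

T = A_s f_y = 3540 × 415 = 1469100 N = 1469.1 kN.
Setting C = 0.85 f'_c a b equal to T: a = 1469100/(0.85 × 47.7 × 510) = 71.047 mm.
With β₁ = 0.709, c = a/β₁ = 71.047/0.709 = 100.2 mm.

c ≈ 100.2 mm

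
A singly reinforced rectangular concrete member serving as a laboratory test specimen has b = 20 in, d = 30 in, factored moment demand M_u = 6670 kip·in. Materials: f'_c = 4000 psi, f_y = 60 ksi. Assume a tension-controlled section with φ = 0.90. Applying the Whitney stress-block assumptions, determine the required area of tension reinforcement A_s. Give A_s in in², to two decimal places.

A_s ≈ 4.40 in²

M_n = M_u/φ = 6670/0.90 = 7411.11 kip·in.
From M_n = 0.85 f'_c a b (d − a/2):
a = d − √(d² − 2M_n/(0.85 f'_c b)) = 30 − √(30² − 2 × 7411.11/(0.85 × 4 × 20)) = 3.884 in.
A_s = 0.85 f'_c a b / f_y = 0.85 × 4 × 3.884 × 20 / 60 = 4.402 in².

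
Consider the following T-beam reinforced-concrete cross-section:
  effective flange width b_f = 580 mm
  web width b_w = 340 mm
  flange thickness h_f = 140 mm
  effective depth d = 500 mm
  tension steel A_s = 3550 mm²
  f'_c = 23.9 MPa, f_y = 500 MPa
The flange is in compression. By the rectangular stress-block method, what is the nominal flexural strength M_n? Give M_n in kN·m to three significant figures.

Tension: T = A_s f_y = 3550 × 500 = 1775000 N.
Try a within the flange: a = T/(0.85 f'_c b_f) = 1775000/(0.85 × 23.9 × 580) = 150.64 mm.
a = 150.64 > h_f = 140 mm: the block extends into the web. Split into flange-overhang and web parts.
C_f = 0.85 f'_c (b_f − b_w) h_f = 0.85 × 23.9 × (580 − 340) × 140 = 682584 N.
Remaining web compression depth: a_w = (T − C_f)/(0.85 f'_c b_w) = (1775000 − 682584)/(0.85 × 23.9 × 340) = 158.16 mm.
M_n = C_f(d − h_f/2) + (T − C_f)(d − a_w/2) = 682584 × (500 − 70) + 1092416 × (500 − 79.08) = 293.51 + 459.82 = 753.33 × 10⁶ N·mm.
M_n = 753.33 kN·m.

M_n ≈ 753 kN·m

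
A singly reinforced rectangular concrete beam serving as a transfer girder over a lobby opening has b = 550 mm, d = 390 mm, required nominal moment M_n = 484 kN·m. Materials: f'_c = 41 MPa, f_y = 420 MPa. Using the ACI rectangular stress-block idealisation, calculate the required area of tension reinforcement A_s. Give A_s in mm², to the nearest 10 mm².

With M_n = 0.85 f'_c a b (d − a/2), solve the quadratic for a:
a = d − √(d² − 2M_n/(0.85 f'_c b)) = 390 − √(390² − 2 × 484×10⁶/(0.85 × 41 × 550)) = 71.26 mm.
A_s = 0.85 f'_c a b / f_y = 0.85 × 41 × 71.26 × 550 / 420 = 3252.1 mm².

A_s ≈ 3250 mm²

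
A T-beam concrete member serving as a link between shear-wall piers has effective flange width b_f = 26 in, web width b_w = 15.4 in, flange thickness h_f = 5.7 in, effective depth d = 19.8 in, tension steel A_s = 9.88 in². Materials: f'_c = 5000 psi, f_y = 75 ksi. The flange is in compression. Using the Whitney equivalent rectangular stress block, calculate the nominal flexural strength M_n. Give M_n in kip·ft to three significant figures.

Tension: T = A_s f_y = 9.88 × 75 = 741 kips.
Try a within the flange: a = T/(0.85 f'_c b_f) = 741/(0.85 × 5 × 26) = 6.706 in.
a = 6.706 > h_f = 5.7 in: the block extends into the web. Split into flange-overhang and web parts.
C_f = 0.85 f'_c (b_f − b_w) h_f = 0.85 × 5 × (26 − 15.4) × 5.7 = 256.8 kips.
Remaining web compression depth: a_w = (T − C_f)/(0.85 f'_c b_w) = (741 − 256.8)/(0.85 × 5 × 15.4) = 7.398 in.
M_n = C_f(d − h_f/2) + (T − C_f)(d − a_w/2) = 256.8 × (19.8 − 2.85) + 484.2 × (19.8 − 3.699) = 4352.8 + 7796.1 = 12148.9 kip·in.
M_n = 12148.9/12 = 1012.41 kip·ft.

M_n ≈ 1010 kip·ft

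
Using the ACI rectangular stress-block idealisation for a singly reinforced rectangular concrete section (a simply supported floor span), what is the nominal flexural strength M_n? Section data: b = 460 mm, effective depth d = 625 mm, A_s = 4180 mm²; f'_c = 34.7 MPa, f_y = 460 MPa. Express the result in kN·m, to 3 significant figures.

M_n ≈ 1070 kN·m

T = A_s f_y = 4180 × 460 = 1922800 N = 1922.8 kN.
From C = T: a = T/(0.85 f'_c b) = 1922800/(0.85 × 34.7 × 460) = 141.72 mm.
M_n = T(d − a/2) = 1922.8 kN × (625 − 70.86) mm = 1065.50 kN·m.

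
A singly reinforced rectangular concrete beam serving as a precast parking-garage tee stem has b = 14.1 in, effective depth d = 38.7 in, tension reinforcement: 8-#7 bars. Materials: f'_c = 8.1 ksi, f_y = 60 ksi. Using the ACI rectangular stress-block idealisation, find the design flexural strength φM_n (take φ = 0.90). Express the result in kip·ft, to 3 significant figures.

A_s = 8 × 0.6 = 4.8 in².
T = A_s f_y = 4.8 × 60 = 288 kips.
a = T/(0.85 f'_c b) = 288/(0.85 × 8.1 × 14.1) = 2.967 in.
M_n = T(d − a/2) = 288 × (38.7 − 1.4835) = 10718.4 kip·in = 10718.4/12 = 893.20 kip·ft.
φM_n = 0.90 × 893.20 = 803.88 kip·ft.

φM_n ≈ 804 kip·ft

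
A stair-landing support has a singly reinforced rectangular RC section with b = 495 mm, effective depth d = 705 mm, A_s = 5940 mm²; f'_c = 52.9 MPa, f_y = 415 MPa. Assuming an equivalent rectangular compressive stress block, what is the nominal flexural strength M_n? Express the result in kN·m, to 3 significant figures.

T = A_s f_y = 5940 × 415 = 2465100 N = 2465.1 kN.
From C = T: a = T/(0.85 f'_c b) = 2465100/(0.85 × 52.9 × 495) = 110.75 mm.
M_n = T(d − a/2) = 2465.1 kN × (705 − 55.375) mm = 1601.39 kN·m.

M_n ≈ 1600 kN·m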